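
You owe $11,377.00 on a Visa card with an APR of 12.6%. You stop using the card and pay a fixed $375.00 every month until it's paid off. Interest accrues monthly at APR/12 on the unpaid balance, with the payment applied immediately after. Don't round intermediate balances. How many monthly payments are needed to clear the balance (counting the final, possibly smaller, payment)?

Monthly rate r = 12.6%/12 = 1.05% = 0.0105.
Recurrence: B ← B·(1+r) − $375.00.
Month 1: interest $119.46; balance after payment $11,121.46.
Month 2: interest $116.78; balance after payment $10,863.23.
Closed form: n = −ln(1 − rB₀/P)/ln(1+r) = −ln(0.68144)/ln(1.0105) ≈ 36.719, so the balance reaches zero during payment 37.

37 payments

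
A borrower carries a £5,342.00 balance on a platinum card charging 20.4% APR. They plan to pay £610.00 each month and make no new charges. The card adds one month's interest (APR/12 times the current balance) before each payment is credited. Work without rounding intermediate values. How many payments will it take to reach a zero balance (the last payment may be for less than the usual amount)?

Monthly rate r = 20.4%/12 = 1.7% = 0.017.
Recurrence: B ← B·(1+r) − £610.00.
Month 1: interest £90.81; balance after payment £4,822.81.
Month 2: interest £81.99; balance after payment £4,294.80.
Closed form: n = −ln(1 − rB₀/P)/ln(1+r) = −ln(0.85112)/ln(1.017) ≈ 9.563, so the balance reaches zero during payment 10.

10 payments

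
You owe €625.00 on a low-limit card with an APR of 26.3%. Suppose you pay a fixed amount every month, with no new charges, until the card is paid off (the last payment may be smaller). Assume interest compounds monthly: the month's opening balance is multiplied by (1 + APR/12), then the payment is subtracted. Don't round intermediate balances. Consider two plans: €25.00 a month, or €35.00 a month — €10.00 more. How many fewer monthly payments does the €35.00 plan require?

Monthly rate r = 26.3%/12 = 2.19167% = 0.0219167.
At €25.00/mo: n = ⌈−ln(1 − rB₀/P)/ln(1+r)⌉ = 37 payments (last €15.53); total interest = total paid − €625.00 = €290.53.
At €35.00/mo: 23 payments (last €31.65); total interest €176.65.
Payments saved = 37 − 23 = 14.

14 fewer payments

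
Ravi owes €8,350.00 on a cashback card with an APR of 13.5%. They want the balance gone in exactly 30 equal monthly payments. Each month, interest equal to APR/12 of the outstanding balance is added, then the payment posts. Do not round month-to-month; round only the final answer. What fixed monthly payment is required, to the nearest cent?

€329.49

Monthly rate r = 13.5%/12 = 1.125% = 0.01125.
Level-payment amortization: P = B₀·r / (1 − (1+r)^(−n)) = 8350.00·0.01125 / (1 − 1.01125^(−30)).
Denominator 1 − (1+r)^(−30) = 0.285102199.
P = 93.9375 / 0.285102199 ≈ 329.49.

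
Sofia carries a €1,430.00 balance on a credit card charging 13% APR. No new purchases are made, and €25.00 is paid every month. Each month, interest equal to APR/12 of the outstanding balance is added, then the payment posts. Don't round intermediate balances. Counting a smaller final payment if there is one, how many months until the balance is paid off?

90 months

Monthly rate r = 13%/12 = 1.08333% = 0.0108333.
Recurrence: B ← B·(1+r) − €25.00.
Month 1: interest €15.49; balance after payment €1,420.49.
Month 2: interest €15.39; balance after payment €1,410.88.
Closed form: n = −ln(1 − rB₀/P)/ln(1+r) = −ln(0.38033)/ln(1.01083) ≈ 89.717, so the balance reaches zero during payment 90.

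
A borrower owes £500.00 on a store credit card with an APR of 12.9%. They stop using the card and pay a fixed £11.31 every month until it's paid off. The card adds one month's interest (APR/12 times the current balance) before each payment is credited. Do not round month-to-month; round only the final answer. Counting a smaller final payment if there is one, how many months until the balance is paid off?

61 payments

Monthly rate r = 12.9%/12 = 1.075% = 0.01075.
Recurrence: B ← B·(1+r) − £11.31.
Month 1: interest £5.38; balance after payment £494.06.
Month 2: interest £5.31; balance after payment £488.07.
Closed form: n = −ln(1 − rB₀/P)/ln(1+r) = −ln(0.52476)/ln(1.01075) ≈ 60.305, so the balance reaches zero during payment 61.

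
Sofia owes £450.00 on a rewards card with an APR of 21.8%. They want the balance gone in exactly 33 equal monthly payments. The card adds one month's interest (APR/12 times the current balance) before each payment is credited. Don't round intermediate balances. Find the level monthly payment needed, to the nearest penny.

Monthly rate r = 21.8%/12 = 1.81667% = 0.0181667.
Level-payment amortization: P = B₀·r / (1 − (1+r)^(−n)) = 450.00·0.0181667 / (1 − 1.01817^(−33)).
Denominator 1 − (1+r)^(−33) = 0.447951628.
P = 8.175 / 0.447951628 ≈ 18.25.

£18.25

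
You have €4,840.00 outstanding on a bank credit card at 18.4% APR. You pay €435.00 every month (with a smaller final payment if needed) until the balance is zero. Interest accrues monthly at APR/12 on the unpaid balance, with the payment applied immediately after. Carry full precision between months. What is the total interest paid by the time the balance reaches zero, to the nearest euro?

Monthly rate r = 18.4%/12 = 1.53333% = 0.0153333.
Payoff takes n = ⌈−ln(1 − rB₀/P)/ln(1+r)⌉ = ⌈12.293⌉ = 13 payments; the last is €128.06.
Total paid = 12·€435.00 + €128.06 = €5,348.06.
Total interest = total paid − principal = €5,348.06 − €4,840.00 = €508.06.

€508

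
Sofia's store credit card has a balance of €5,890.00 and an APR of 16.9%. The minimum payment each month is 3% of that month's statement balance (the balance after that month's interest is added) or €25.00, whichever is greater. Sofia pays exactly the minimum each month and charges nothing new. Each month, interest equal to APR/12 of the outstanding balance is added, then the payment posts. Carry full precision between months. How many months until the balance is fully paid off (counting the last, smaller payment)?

Monthly rate r = 16.9%/12 = 1.40833% = 0.0140833.
While 3% of the post-interest balance exceeds €25.00, each month B ← (B·(1+r))·(1 − 0.03), i.e. B shrinks by the factor (1+r)·0.97 = 0.98366.
This holds for months 1–120. Entering month 121 the balance is €815.76; 3% of the post-interest balance is now below €25.00, so the flat €25.00 minimum applies from here.
From month 121 a fixed €25.00 at rate r clears €815.76 in 44 more payments. Total: 120 + 44 = 164 months.

164 months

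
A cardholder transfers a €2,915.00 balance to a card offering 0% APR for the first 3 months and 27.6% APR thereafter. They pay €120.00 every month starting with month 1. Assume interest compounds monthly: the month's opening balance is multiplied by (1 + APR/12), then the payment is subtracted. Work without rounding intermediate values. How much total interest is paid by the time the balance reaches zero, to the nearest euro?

Promo months 1–3 at r₀ = 0%/12 = 0; months 4+ at r₁ = 27.6%/12 = 0.023.
After month 3 (no interest yet): B = €2,915.00 − 3·€120.00 = €2,555.00.
Then at r₁ with €120.00/mo: n₂ = −ln(1 − r₁·B/P)/ln(1+r₁) ≈ 29.59 → 30 more payments.
Total paid = 32·€120.00 + €70.66 = €3,910.66; interest = €3,910.66 − €2,915.00 = €995.66.

€996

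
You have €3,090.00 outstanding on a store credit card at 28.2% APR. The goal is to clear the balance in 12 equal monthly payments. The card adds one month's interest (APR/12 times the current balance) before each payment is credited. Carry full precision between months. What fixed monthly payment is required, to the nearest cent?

€298.51

Monthly rate r = 28.2%/12 = 2.35% = 0.0235.
Level-payment amortization: P = B₀·r / (1 − (1+r)^(−n)) = 3090.00·0.0235 / (1 − 1.0235^(−12)).
Denominator 1 − (1+r)^(−12) = 0.243261489.
P = 72.615 / 0.243261489 ≈ 298.51.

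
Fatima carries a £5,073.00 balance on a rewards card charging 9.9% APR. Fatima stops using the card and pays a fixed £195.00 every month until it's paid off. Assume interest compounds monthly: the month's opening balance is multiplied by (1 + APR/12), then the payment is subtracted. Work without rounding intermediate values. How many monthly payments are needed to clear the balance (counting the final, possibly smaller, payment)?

Monthly rate r = 9.9%/12 = 0.825% = 0.00825.
Recurrence: B ← B·(1+r) − £195.00.
Month 1: interest £41.85; balance after payment £4,919.85.
Month 2: interest £40.59; balance after payment £4,765.44.
Closed form: n = −ln(1 − rB₀/P)/ln(1+r) = −ln(0.78537)/ln(1.00825) ≈ 29.405, so the balance reaches zero during payment 30.

30 payments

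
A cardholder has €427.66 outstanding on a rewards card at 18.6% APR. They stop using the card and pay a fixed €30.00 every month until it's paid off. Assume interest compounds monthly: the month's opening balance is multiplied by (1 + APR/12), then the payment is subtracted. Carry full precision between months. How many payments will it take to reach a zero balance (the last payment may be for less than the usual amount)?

Monthly rate r = 18.6%/12 = 1.55% = 0.0155.
Recurrence: B ← B·(1+r) − €30.00.
Month 1: interest €6.63; balance after payment €404.29.
Month 2: interest €6.27; balance after payment €380.56.
Closed form: n = −ln(1 − rB₀/P)/ln(1+r) = −ln(0.77904)/ln(1.0155) ≈ 16.234, so the balance reaches zero during payment 17.

17 months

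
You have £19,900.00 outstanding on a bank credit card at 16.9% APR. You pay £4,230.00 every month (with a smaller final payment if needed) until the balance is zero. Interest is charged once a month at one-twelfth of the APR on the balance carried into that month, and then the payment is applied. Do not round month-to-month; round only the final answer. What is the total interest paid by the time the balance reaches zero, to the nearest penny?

£837.15

Monthly rate r = 16.9%/12 = 1.40833% = 0.0140833.
Payoff takes n = ⌈−ln(1 − rB₀/P)/ln(1+r)⌉ = ⌈4.902⌉ = 5 payments; the last is £3,817.15.
Total paid = 4·£4,230.00 + £3,817.15 = £20,737.15.
Total interest = total paid − principal = £20,737.15 − £19,900.00 = £837.15.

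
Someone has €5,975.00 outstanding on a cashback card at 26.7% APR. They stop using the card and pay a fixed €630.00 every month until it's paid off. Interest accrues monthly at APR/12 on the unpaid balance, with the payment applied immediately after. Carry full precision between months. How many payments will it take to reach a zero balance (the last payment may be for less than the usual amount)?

Monthly rate r = 26.7%/12 = 2.225% = 0.02225.
Recurrence: B ← B·(1+r) − €630.00.
Month 1: interest €132.94; balance after payment €5,477.94.
Month 2: interest €121.88; balance after payment €4,969.83.
Closed form: n = −ln(1 − rB₀/P)/ln(1+r) = −ln(0.78898)/ln(1.02225) ≈ 10.771, so the balance reaches zero during payment 11.

11 months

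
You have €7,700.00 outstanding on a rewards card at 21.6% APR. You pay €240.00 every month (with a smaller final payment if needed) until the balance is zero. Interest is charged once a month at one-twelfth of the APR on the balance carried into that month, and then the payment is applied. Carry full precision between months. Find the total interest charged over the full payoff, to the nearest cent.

Monthly rate r = 21.6%/12 = 1.8% = 0.018.
Payoff takes n = ⌈−ln(1 − rB₀/P)/ln(1+r)⌉ = ⌈48.294⌉ = 49 payments; the last is €71.07.
Total paid = 48·€240.00 + €71.07 = €11,591.07.
Total interest = total paid − principal = €11,591.07 − €7,700.00 = €3,891.07.

€3,891.07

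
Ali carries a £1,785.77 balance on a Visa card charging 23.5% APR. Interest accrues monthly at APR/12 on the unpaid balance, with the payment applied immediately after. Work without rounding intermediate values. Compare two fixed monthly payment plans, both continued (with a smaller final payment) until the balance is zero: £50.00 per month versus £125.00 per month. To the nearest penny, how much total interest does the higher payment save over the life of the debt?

Monthly rate r = 23.5%/12 = 1.95833% = 0.0195833.
At £50.00/mo: n = ⌈−ln(1 − rB₀/P)/ln(1+r)⌉ = 62 payments (last £49.06); total interest = total paid − £1,785.77 = £1,313.29.
At £125.00/mo: 17 payments (last £115.33); total interest £329.56.
Interest saved = £1,313.29 − £329.56 = £983.73.

£983.73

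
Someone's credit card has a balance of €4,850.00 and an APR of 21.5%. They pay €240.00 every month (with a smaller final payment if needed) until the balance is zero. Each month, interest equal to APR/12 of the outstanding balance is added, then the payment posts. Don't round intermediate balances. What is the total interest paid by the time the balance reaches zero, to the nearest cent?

Monthly rate r = 21.5%/12 = 1.79167% = 0.0179167.
Payoff takes n = ⌈−ln(1 − rB₀/P)/ln(1+r)⌉ = ⌈25.314⌉ = 26 payments; the last is €75.72.
Total paid = 25·€240.00 + €75.72 = €6,075.72.
Total interest = total paid − principal = €6,075.72 − €4,850.00 = €1,225.72.

€1,225.72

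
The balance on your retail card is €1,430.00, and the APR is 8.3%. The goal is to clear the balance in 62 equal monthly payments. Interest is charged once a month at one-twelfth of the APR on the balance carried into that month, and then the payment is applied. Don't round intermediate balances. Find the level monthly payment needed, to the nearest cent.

Monthly rate r = 8.3%/12 = 0.691667% = 0.00691667.
Level-payment amortization: P = B₀·r / (1 − (1+r)^(−n)) = 1430.00·0.00691667 / (1 − 1.00692^(−62)).
Denominator 1 − (1+r)^(−62) = 0.347769393.
P = 9.89083 / 0.347769393 ≈ 28.44.

€28.44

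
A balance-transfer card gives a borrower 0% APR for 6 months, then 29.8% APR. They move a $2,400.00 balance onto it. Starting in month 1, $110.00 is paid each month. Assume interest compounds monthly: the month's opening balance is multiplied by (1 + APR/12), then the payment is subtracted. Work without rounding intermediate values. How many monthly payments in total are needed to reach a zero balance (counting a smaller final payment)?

27 payments

Promo months 1–6 at r₀ = 0%/12 = 0; months 7+ at r₁ = 29.8%/12 = 0.0248333.
After month 6 (no interest yet): B = $2,400.00 − 6·$110.00 = $1,740.00.
Then at r₁ with $110.00/mo: n₂ = −ln(1 − r₁·B/P)/ln(1+r₁) ≈ 20.34 → 21 more payments.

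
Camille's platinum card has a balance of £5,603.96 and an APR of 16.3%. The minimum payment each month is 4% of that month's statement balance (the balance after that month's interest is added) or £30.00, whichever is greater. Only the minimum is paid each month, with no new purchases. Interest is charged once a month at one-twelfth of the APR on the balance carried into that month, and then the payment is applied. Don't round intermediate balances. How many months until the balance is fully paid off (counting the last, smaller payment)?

Monthly rate r = 16.3%/12 = 1.35833% = 0.0135833.
While 4% of the post-interest balance exceeds £30.00, each month B ← (B·(1+r))·(1 − 0.04), i.e. B shrinks by the factor (1+r)·0.96 = 0.97304.
This holds for months 1–75. Entering month 76 the balance is £721.60; 4% of the post-interest balance is now below £30.00, so the flat £30.00 minimum applies from here.
From month 76 a fixed £30.00 at rate r clears £721.60 in 30 more payments. Total: 75 + 30 = 105 months.

105 months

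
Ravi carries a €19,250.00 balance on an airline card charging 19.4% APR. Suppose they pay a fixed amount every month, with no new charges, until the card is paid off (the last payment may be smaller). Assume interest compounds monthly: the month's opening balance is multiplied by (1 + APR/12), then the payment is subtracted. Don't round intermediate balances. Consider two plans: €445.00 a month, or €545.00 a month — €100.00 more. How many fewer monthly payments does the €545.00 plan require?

Monthly rate r = 19.4%/12 = 1.61667% = 0.0161667.
At €445.00/mo: n = ⌈−ln(1 − rB₀/P)/ln(1+r)⌉ = 75 payments (last €417.10); total interest = total paid − €19,250.00 = €14,097.10.
At €545.00/mo: 53 payments (last €422.55); total interest €9,512.55.
Payments saved = 75 − 53 = 22.

22 fewer payments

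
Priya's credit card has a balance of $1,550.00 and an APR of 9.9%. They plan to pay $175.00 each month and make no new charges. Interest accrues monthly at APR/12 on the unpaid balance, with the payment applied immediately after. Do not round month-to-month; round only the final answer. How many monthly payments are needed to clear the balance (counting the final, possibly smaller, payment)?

Monthly rate r = 9.9%/12 = 0.825% = 0.00825.
Recurrence: B ← B·(1+r) − $175.00.
Month 1: interest $12.79; balance after payment $1,387.79.
Month 2: interest $11.45; balance after payment $1,224.24.
Closed form: n = −ln(1 − rB₀/P)/ln(1+r) = −ln(0.92693)/ln(1.00825) ≈ 9.235, so the balance reaches zero during payment 10.

10 payments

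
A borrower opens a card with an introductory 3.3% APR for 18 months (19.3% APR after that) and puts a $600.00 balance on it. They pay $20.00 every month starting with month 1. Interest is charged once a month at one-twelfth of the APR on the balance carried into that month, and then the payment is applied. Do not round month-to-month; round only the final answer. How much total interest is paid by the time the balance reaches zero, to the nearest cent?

Promo months 1–18 at r₀ = 3.3%/12 = 0.00275; months 19+ at r₁ = 19.3%/12 = 0.0160833.
After month 18: iterate B ← B·(1+r₀) − $20.00 for 18 months → $261.86.
Then at r₁ with $20.00/mo: n₂ = −ln(1 − r₁·B/P)/ln(1+r₁) ≈ 14.82 → 15 more payments.
Total paid = 32·$20.00 + $16.43 = $656.43; interest = $656.43 − $600.00 = $56.43.

$56.43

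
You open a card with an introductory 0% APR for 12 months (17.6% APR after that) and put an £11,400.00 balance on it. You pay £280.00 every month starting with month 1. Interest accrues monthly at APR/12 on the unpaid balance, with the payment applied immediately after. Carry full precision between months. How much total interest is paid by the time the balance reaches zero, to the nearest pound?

£2,474

Promo months 1–12 at r₀ = 0%/12 = 0; months 13+ at r₁ = 17.6%/12 = 0.0146667.
After month 12 (no interest yet): B = £11,400.00 − 12·£280.00 = £8,040.00.
Then at r₁ with £280.00/mo: n₂ = −ln(1 − r₁·B/P)/ln(1+r₁) ≈ 37.55 → 38 more payments.
Total paid = 49·£280.00 + £153.85 = £13,873.85; interest = £13,873.85 − £11,400.00 = £2,473.85.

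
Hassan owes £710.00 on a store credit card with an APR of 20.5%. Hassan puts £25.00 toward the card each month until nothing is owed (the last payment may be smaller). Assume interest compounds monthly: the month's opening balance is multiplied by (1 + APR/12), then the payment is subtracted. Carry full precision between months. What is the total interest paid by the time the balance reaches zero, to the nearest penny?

Monthly rate r = 20.5%/12 = 1.70833% = 0.0170833.
Payoff takes n = ⌈−ln(1 − rB₀/P)/ln(1+r)⌉ = ⌈39.194⌉ = 40 payments; the last is £4.89.
Total paid = 39·£25.00 + £4.89 = £979.89.
Total interest = total paid − principal = £979.89 − £710.00 = £269.89.

£269.89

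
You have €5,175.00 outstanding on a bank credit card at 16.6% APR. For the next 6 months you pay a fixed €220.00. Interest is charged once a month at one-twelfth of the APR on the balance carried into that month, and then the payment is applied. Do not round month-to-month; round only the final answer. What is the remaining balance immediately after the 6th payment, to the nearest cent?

€4,253.16

Monthly rate r = 16.6%/12 = 1.38333% = 0.0138333.
Each month: B ← B·(1+r) − €220.00.
Month 1: interest €71.59; balance after payment €5,026.59.
Month 2: interest €69.53; balance after payment €4,876.12.
Month 3: interest €67.45; balance after payment €4,723.57.
Month 4: interest €65.34; balance after payment €4,568.92.
Month 5: interest €63.20; balance after payment €4,412.12.
Month 6: interest €61.03; balance after payment €4,253.16.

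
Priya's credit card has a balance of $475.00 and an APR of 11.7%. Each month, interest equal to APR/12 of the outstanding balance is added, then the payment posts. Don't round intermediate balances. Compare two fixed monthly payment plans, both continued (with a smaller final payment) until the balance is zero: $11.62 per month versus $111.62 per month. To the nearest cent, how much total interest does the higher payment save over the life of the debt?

Monthly rate r = 11.7%/12 = 0.975% = 0.00975.
At $11.62/mo: n = ⌈−ln(1 − rB₀/P)/ln(1+r)⌉ = 53 payments (last $4.66); total interest = total paid − $475.00 = $133.90.
At $111.62/mo: 5 payments (last $41.14); total interest $12.62.
Interest saved = $133.90 − $12.62 = $121.28.

$121.28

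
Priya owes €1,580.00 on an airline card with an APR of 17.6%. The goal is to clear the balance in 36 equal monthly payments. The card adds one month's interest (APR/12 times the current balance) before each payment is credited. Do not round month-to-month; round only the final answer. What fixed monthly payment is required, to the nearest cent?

€56.80

Monthly rate r = 17.6%/12 = 1.46667% = 0.0146667.
Level-payment amortization: P = B₀·r / (1 − (1+r)^(−n)) = 1580.00·0.0146667 / (1 − 1.01467^(−36)).
Denominator 1 − (1+r)^(−36) = 0.407950746.
P = 23.1733 / 0.407950746 ≈ 56.80.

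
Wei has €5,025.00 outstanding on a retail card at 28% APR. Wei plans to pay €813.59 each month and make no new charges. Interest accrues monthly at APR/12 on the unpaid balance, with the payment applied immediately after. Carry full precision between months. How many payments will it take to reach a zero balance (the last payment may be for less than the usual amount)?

Monthly rate r = 28%/12 = 2.33333% = 0.0233333.
Recurrence: B ← B·(1+r) − €813.59.
Month 1: interest €117.25; balance after payment €4,328.66.
Month 2: interest €101.00; balance after payment €3,616.07.
Closed form: n = −ln(1 − rB₀/P)/ln(1+r) = −ln(0.85589)/ln(1.02333) ≈ 6.747, so the balance reaches zero during payment 7.

7 payments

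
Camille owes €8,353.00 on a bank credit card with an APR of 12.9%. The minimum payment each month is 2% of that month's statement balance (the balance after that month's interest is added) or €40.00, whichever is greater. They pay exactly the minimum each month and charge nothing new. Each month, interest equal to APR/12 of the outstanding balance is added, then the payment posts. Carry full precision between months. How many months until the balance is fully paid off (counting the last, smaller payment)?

Monthly rate r = 12.9%/12 = 1.075% = 0.01075.
While 2% of the post-interest balance exceeds €40.00, each month B ← (B·(1+r))·(1 − 0.02), i.e. B shrinks by the factor (1+r)·0.98 = 0.99054.
This holds for months 1–152. Entering month 153 the balance is €1,968.14; 2% of the post-interest balance is now below €40.00, so the flat €40.00 minimum applies from here.
From month 153 a fixed €40.00 at rate r clears €1,968.14 in 71 more payments. Total: 152 + 71 = 223 months.

223 months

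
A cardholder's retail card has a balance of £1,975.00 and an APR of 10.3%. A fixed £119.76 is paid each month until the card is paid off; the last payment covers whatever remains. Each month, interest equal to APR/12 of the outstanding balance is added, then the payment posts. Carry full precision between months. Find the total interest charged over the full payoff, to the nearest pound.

Monthly rate r = 10.3%/12 = 0.858333% = 0.00858333.
Payoff takes n = ⌈−ln(1 − rB₀/P)/ln(1+r)⌉ = ⌈17.858⌉ = 18 payments; the last is £102.82.
Total paid = 17·£119.76 + £102.82 = £2,138.74.
Total interest = total paid − principal = £2,138.74 − £1,975.00 = £163.74.

£164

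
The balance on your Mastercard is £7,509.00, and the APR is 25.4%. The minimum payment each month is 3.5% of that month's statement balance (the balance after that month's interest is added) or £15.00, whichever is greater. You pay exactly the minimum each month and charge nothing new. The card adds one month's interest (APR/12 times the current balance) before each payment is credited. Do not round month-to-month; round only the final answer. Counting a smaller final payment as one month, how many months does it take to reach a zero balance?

240 months

Monthly rate r = 25.4%/12 = 2.11667% = 0.0211667.
While 3.5% of the post-interest balance exceeds £15.00, each month B ← (B·(1+r))·(1 − 0.035), i.e. B shrinks by the factor (1+r)·0.965 = 0.98543.
This holds for months 1–197. Entering month 198 the balance is £416.39; 3.5% of the post-interest balance is now below £15.00, so the flat £15.00 minimum applies from here.
From month 198 a fixed £15.00 at rate r clears £416.39 in 43 more payments. Total: 197 + 43 = 240 months.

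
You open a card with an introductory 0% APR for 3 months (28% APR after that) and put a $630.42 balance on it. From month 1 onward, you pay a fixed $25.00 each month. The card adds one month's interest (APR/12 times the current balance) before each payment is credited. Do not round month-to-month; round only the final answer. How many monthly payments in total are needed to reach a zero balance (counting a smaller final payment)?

35 payments

Promo months 1–3 at r₀ = 0%/12 = 0; months 4+ at r₁ = 28%/12 = 0.0233333.
After month 3 (no interest yet): B = $630.42 − 3·$25.00 = $555.42.
Then at r₁ with $25.00/mo: n₂ = −ln(1 − r₁·B/P)/ln(1+r₁) ≈ 31.68 → 32 more payments.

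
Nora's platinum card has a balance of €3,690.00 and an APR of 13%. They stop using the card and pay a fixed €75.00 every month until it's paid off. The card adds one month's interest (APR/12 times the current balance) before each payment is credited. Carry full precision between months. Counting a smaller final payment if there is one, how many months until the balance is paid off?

71 payments

Monthly rate r = 13%/12 = 1.08333% = 0.0108333.
Recurrence: B ← B·(1+r) − €75.00.
Month 1: interest €39.98; balance after payment €3,654.97.
Month 2: interest €39.60; balance after payment €3,619.57.
Closed form: n = −ln(1 − rB₀/P)/ln(1+r) = −ln(0.467)/ln(1.01083) ≈ 70.666, so the balance reaches zero during payment 71.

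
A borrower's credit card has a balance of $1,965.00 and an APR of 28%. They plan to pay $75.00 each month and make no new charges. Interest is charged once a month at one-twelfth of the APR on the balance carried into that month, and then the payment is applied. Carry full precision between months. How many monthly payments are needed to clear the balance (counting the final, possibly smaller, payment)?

Monthly rate r = 28%/12 = 2.33333% = 0.0233333.
Recurrence: B ← B·(1+r) − $75.00.
Month 1: interest $45.85; balance after payment $1,935.85.
Month 2: interest $45.17; balance after payment $1,906.02.
Closed form: n = −ln(1 − rB₀/P)/ln(1+r) = −ln(0.38867)/ln(1.02333) ≈ 40.972, so the balance reaches zero during payment 41.

41 payments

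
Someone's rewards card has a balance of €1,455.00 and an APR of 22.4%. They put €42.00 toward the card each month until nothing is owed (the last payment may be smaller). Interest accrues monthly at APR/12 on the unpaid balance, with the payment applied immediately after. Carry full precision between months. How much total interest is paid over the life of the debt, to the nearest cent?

€907.63

Monthly rate r = 22.4%/12 = 1.86667% = 0.0186667.
Payoff takes n = ⌈−ln(1 − rB₀/P)/ln(1+r)⌉ = ⌈56.251⌉ = 57 payments; the last is €10.63.
Total paid = 56·€42.00 + €10.63 = €2,362.63.
Total interest = total paid − principal = €2,362.63 − €1,455.00 = €907.63.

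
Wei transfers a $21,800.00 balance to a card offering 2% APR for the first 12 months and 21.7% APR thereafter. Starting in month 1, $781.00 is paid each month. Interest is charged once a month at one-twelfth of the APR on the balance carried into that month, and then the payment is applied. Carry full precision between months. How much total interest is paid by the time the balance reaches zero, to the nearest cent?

$2,865.38

Promo months 1–12 at r₀ = 2%/12 = 0.00166667; months 13+ at r₁ = 21.7%/12 = 0.0180833.
After month 12: iterate B ← B·(1+r₀) − $781.00 for 12 months → $12,781.63.
Then at r₁ with $781.00/mo: n₂ = −ln(1 − r₁·B/P)/ln(1+r₁) ≈ 19.58 → 20 more payments.
Total paid = 31·$781.00 + $454.38 = $24,665.38; interest = $24,665.38 − $21,800.00 = $2,865.38.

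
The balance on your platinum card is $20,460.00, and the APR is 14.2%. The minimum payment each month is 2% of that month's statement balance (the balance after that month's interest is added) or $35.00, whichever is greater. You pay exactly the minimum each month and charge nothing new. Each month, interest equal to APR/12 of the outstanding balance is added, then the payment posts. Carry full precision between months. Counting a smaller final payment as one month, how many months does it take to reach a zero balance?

368 months

Monthly rate r = 14.2%/12 = 1.18333% = 0.0118333.
While 2% of the post-interest balance exceeds $35.00, each month B ← (B·(1+r))·(1 − 0.02), i.e. B shrinks by the factor (1+r)·0.98 = 0.9916.
This holds for months 1–293. Entering month 294 the balance is $1,726.15; 2% of the post-interest balance is now below $35.00, so the flat $35.00 minimum applies from here.
From month 294 a fixed $35.00 at rate r clears $1,726.15 in 75 more payments. Total: 293 + 75 = 368 months.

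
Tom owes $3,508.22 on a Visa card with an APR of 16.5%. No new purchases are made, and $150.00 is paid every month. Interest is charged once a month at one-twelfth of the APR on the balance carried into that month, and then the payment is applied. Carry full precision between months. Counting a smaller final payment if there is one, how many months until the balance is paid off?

29 payments

Monthly rate r = 16.5%/12 = 1.375% = 0.01375.
Recurrence: B ← B·(1+r) − $150.00.
Month 1: interest $48.24; balance after payment $3,406.46.
Month 2: interest $46.84; balance after payment $3,303.30.
Closed form: n = −ln(1 − rB₀/P)/ln(1+r) = −ln(0.67841)/ln(1.01375) ≈ 28.412, so the balance reaches zero during payment 29.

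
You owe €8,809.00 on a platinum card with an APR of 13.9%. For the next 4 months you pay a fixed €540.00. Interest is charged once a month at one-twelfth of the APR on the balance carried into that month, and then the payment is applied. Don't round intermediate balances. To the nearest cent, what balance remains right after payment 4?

Monthly rate r = 13.9%/12 = 1.15833% = 0.0115833.
Each month: B ← B·(1+r) − €540.00.
Month 1: interest €102.04; balance after payment €8,371.04.
Month 2: interest €96.96; balance after payment €7,928.00.
Month 3: interest €91.83; balance after payment €7,479.83.
Month 4: interest €86.64; balance after payment €7,026.48.

€7,026.48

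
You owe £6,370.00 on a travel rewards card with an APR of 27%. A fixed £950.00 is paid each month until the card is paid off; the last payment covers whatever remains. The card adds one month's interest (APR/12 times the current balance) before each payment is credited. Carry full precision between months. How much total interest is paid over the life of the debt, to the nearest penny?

Monthly rate r = 27%/12 = 2.25% = 0.0225.
Payoff takes n = ⌈−ln(1 − rB₀/P)/ln(1+r)⌉ = ⌈7.350⌉ = 8 payments; the last is £334.87.
Total paid = 7·£950.00 + £334.87 = £6,984.87.
Total interest = total paid − principal = £6,984.87 − £6,370.00 = £614.87.

£614.87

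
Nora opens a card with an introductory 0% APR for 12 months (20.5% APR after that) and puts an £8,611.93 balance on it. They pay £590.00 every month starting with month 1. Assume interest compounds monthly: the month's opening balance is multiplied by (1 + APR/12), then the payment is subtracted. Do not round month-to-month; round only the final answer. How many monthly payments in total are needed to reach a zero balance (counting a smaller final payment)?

15 months

Promo months 1–12 at r₀ = 0%/12 = 0; months 13+ at r₁ = 20.5%/12 = 0.0170833.
After month 12 (no interest yet): B = £8,611.93 − 12·£590.00 = £1,531.93.
Then at r₁ with £590.00/mo: n₂ = −ln(1 − r₁·B/P)/ln(1+r₁) ≈ 2.68 → 3 more payments.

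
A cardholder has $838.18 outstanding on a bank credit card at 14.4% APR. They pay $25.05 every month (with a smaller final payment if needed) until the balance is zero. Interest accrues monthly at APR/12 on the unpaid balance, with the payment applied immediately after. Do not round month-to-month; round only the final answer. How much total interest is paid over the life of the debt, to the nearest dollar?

$240

Monthly rate r = 14.4%/12 = 1.2% = 0.012.
Payoff takes n = ⌈−ln(1 − rB₀/P)/ln(1+r)⌉ = ⌈43.037⌉ = 44 payments; the last is $0.93.
Total paid = 43·$25.05 + $0.93 = $1,078.08.
Total interest = total paid − principal = $1,078.08 − $838.18 = $239.90.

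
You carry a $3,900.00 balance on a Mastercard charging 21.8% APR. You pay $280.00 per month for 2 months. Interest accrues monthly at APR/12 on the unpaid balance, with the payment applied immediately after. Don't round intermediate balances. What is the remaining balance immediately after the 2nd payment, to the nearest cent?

Monthly rate r = 21.8%/12 = 1.81667% = 0.0181667.
Each month: B ← B·(1+r) − $280.00.
Month 1: interest $70.85; balance after payment $3,690.85.
Month 2: interest $67.05; balance after payment $3,477.90.

$3,477.90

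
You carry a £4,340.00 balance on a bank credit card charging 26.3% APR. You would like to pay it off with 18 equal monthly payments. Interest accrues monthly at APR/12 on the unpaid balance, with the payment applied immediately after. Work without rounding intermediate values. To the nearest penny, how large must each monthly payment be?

£294.39

Monthly rate r = 26.3%/12 = 2.19167% = 0.0219167.
Level-payment amortization: P = B₀·r / (1 − (1+r)^(−n)) = 4340.00·0.0219167 / (1 − 1.02192^(−18)).
Denominator 1 − (1+r)^(−18) = 0.323104978.
P = 95.1183 / 0.323104978 ≈ 294.39.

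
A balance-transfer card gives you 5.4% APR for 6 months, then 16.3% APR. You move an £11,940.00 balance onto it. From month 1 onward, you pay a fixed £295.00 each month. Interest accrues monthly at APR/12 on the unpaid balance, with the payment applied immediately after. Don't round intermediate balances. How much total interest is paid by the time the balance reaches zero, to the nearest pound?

Promo months 1–6 at r₀ = 5.4%/12 = 0.0045; months 7+ at r₁ = 16.3%/12 = 0.0135833.
After month 6: iterate B ← B·(1+r₀) − £295.00 for 6 months → £10,476.00.
Then at r₁ with £295.00/mo: n₂ = −ln(1 − r₁·B/P)/ln(1+r₁) ≈ 48.81 → 49 more payments.
Total paid = 54·£295.00 + £238.24 = £16,168.24; interest = £16,168.24 − £11,940.00 = £4,228.24.

£4,228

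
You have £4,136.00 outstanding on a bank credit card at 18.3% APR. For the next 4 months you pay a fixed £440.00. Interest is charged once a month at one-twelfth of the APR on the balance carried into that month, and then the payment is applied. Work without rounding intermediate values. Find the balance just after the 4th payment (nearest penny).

£2,593.46

Monthly rate r = 18.3%/12 = 1.525% = 0.01525.
Each month: B ← B·(1+r) − £440.00.
Month 1: interest £63.07; balance after payment £3,759.07.
Month 2: interest £57.33; balance after payment £3,376.40.
Month 3: interest £51.49; balance after payment £2,987.89.
Month 4: interest £45.57; balance after payment £2,593.46.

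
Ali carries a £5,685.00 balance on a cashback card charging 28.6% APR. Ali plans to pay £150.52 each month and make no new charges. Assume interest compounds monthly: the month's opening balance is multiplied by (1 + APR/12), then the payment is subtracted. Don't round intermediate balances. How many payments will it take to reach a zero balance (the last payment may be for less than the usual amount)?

Monthly rate r = 28.6%/12 = 2.38333% = 0.0238333.
Recurrence: B ← B·(1+r) − £150.52.
Month 1: interest £135.49; balance after payment £5,669.97.
Month 2: interest £135.13; balance after payment £5,654.59.
Closed form: n = −ln(1 − rB₀/P)/ln(1+r) = −ln(0.099837)/ln(1.02383) ≈ 97.828, so the balance reaches zero during payment 98.

98 payments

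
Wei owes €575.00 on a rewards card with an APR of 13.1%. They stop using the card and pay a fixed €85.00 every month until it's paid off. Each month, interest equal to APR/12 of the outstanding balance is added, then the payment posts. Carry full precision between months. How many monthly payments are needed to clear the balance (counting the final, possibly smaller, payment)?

8 payments

Monthly rate r = 13.1%/12 = 1.09167% = 0.0109167.
Recurrence: B ← B·(1+r) − €85.00.
Month 1: interest €6.28; balance after payment €496.28.
Month 2: interest €5.42; balance after payment €416.69.
Closed form: n = −ln(1 − rB₀/P)/ln(1+r) = −ln(0.92615)/ln(1.01092) ≈ 7.066, so the balance reaches zero during payment 8.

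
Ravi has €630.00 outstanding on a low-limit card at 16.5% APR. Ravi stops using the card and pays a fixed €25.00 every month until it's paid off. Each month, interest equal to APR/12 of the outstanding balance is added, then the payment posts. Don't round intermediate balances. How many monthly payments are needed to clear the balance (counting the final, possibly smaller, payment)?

32 payments

Monthly rate r = 16.5%/12 = 1.375% = 0.01375.
Recurrence: B ← B·(1+r) − €25.00.
Month 1: interest €8.66; balance after payment €613.66.
Month 2: interest €8.44; balance after payment €597.10.
Closed form: n = −ln(1 − rB₀/P)/ln(1+r) = −ln(0.6535)/ln(1.01375) ≈ 31.151, so the balance reaches zero during payment 32.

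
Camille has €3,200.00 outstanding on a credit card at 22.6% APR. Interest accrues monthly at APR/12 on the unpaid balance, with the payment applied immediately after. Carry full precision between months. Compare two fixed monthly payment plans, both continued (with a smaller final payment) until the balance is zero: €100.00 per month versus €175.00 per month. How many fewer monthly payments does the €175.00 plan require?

Monthly rate r = 22.6%/12 = 1.88333% = 0.0188333.
At €100.00/mo: n = ⌈−ln(1 − rB₀/P)/ln(1+r)⌉ = 50 payments (last €47.02); total interest = total paid − €3,200.00 = €1,747.02.
At €175.00/mo: 23 payments (last €110.08); total interest €760.08.
Payments saved = 50 − 23 = 27.

27 fewer payments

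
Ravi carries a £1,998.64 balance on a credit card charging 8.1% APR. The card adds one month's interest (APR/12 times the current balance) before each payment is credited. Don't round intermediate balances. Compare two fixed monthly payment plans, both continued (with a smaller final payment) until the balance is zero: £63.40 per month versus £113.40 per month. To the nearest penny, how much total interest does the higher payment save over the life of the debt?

Monthly rate r = 8.1%/12 = 0.675% = 0.00675.
At £63.40/mo: n = ⌈−ln(1 − rB₀/P)/ln(1+r)⌉ = 36 payments (last £35.89); total interest = total paid − £1,998.64 = £256.25.
At £113.40/mo: 19 payments (last £93.91); total interest £136.47.
Interest saved = £256.25 − £136.47 = £119.78.

£119.78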